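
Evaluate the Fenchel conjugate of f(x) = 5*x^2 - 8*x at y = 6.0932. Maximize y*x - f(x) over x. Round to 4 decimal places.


f*(y) = sup_x {y*x - a*x^2 - b*x} = sup_x {(y-b)*x - a*x^2}
FOC: (y - b) - 2a*x = 0 => x* = (y - b)/(2a)
x* = (6.0932 + 8)/(2*5) = 1.4093
f*(6.0932) = (y-b)^2/(4a) = (6.0932 + 8)^2/(4*5)
= 198.6183/20 = 9.9309


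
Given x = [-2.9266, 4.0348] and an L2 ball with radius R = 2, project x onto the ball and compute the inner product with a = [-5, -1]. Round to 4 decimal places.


Step 1: Compute ||x|| (intermediates to 6 decimals).
||x|| = sqrt((-2.9266)^2 + 4.0348^2) = 4.984436
Step 2: Project.
Since ||x|| > R, scale = R/||x|| = 2/4.984436 = 0.401249, proj(x) = scale * x
proj(x) = [-1.174295, 1.618959]
Step 3: Dot product.
a^T * proj(x) = -5*(-1.174295) - 1*1.618959 = 4.2525


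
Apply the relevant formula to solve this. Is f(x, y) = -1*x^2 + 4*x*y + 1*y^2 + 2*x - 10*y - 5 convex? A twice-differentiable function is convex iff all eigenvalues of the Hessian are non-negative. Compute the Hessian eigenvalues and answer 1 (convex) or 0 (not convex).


The Hessian of f(x,y) = -1*x^2 + 4*x*y + 1*y^2 + 2*x - 10*y - 5 is:
H = [[-2, 4], [4, 2]]
Trace = -2 + 2 = 0
Determinant = -2*2 - (4)^2 = -20
Discriminant = (0)^2 - 4*-20 = 80.0
Eigenvalues: lambda_1 = -4.4721, lambda_2 = 4.4721
The function is not convex.

0


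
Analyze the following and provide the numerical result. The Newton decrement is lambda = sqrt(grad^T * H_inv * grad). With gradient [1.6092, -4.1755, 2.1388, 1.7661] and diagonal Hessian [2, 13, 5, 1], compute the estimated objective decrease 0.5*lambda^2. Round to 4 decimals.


Step 1: H is diagonal, so H^(-1) * g = [0.8046, -0.3212, 0.4278, 1.7661].
Step 2: g^T H^(-1) g = sum_i g_i^2 / H_ii
  = (1.6092)^2/2 + (-4.1755)^2/13 + (2.1388)^2/5 + (1.7661)^2/1
  = 1.2948 + 1.3411 + 0.9149 + 3.1191 = 6.6699
Step 3: Objective decrease = 0.5 * g^T H^(-1) g = 3.335


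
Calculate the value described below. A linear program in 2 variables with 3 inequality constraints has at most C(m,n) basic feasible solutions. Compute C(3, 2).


Each vertex corresponds to some choice of n active constraints out of m, so the number of vertices is at most C(m, n) = m! / (n!(m-n)!).
m = 3, n = 2
Numerator: 3 * 2
Denominator: 2! = 2
C(3, 2) = 3


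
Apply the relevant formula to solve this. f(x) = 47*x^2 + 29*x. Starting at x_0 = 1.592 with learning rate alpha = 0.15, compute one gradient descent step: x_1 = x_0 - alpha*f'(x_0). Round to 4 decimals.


We compute the gradient at x_0 and apply the update.
f'(x) = 94*x + 29
f'(1.592) = 94*1.592 + 29 = 178.648
x_1 = 1.592 - 0.15*178.648 = -25.2052


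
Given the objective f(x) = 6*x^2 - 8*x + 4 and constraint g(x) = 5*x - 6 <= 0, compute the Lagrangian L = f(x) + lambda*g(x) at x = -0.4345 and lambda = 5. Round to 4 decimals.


Step 1: Evaluate f(x).
f(-0.4345) = 6*(-0.4345)^2 - 8*(-0.4345) + 4 = 8.6087
Step 2: Evaluate g(x).
g(-0.4345) = 5*-0.4345 - 6 = -8.1725
Step 3: Compute Lagrangian.
L = 8.6087 + 5*-8.1725 = -32.2538


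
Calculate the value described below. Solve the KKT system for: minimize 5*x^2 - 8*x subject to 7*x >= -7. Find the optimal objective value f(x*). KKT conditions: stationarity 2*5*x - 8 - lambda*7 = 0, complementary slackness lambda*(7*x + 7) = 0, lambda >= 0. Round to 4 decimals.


Step 1: Try lambda = 0 (constraint inactive).
Stationarity: 2*5*x - 8 = 0
x* = 8/(2*5) = 0.8
Check constraint: 7*0.8 = 5.6 >= -7 -- satisfied.
Step 2: Compute optimal value.
f(x*) = 5*0.8^2 - 8*0.8 = -3.2


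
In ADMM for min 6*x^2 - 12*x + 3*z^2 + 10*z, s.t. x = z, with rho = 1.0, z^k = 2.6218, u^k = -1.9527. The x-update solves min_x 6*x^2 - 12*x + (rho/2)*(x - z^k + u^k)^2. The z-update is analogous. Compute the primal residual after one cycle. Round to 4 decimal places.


ADMM iteration with rho = 1.0, z^k = 2.6218, u^k = -1.9527
Step 1: x-update.
Minimize 6*x^2 - 12*x + (1.0/2)*(x - 2.6218 - 1.9527)^2
FOC: (2*6 + 1.0)*x = 12 + 1.0*(2.6218 + 1.9527)
x^{k+1} = 1.275
Step 2: z-update.
Minimize 3*z^2 + 10*z + (1.0/2)*(1.275 - z - 1.9527)^2
FOC: (2*3 + 1.0)*z = -10 + 1.0*(1.275 - 1.9527)
z^{k+1} = -1.5254
Step 3: u-update.
u^{k+1} = -1.9527 + 1.275 + 1.5254 = 0.8477
Step 4: Primal residual = |1.275 + 1.5254| = 2.8004


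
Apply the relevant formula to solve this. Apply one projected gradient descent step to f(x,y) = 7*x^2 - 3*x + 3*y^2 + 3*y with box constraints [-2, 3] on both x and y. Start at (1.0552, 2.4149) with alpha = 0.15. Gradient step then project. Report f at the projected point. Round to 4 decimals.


Step 1: Compute gradient at (1.0552, 2.4149).
grad_x = 2*7*1.0552 - 3 = 11.7728
grad_y = 2*3*2.4149 + 3 = 17.4894
Step 2: Gradient step.
x_raw = 1.0552 - 0.15*11.7728 = -0.7107
y_raw = 2.4149 - 0.15*17.4894 = -0.2085
Step 3: Project onto [-2, 3].
x_proj = clip(-0.7107) = -0.7107
y_proj = clip(-0.2085) = -0.2085
Step 4: Evaluate f.
f(-0.7107, -0.2085) = 5.1729


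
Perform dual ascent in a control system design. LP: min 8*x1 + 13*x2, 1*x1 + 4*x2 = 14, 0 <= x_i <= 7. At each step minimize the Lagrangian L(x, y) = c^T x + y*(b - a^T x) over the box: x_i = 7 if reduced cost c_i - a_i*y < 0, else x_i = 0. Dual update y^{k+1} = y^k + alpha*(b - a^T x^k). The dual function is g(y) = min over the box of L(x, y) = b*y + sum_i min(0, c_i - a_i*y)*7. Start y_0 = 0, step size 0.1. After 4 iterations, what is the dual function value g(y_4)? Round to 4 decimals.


Dual ascent for LP: min 8*x1 + 13*x2, 1*x1 + 4*x2 = 14, 0 <= x_i <= 7
Step 1: y^k = 0.0, reduced costs: (8.0, 13.0)
  x^k = (0.0, 0.0), subgradient = b - a^T x = 14.0
  y^{k+1} = 0.0 + 0.1*14.0 = 1.4
Step 2: y^k = 1.4, reduced costs: (6.6, 7.4)
  x^k = (0.0, 0.0), subgradient = b - a^T x = 14.0
  y^{k+1} = 1.4 + 0.1*14.0 = 2.8
Step 3: y^k = 2.8, reduced costs: (5.2, 1.8)
  x^k = (0.0, 0.0), subgradient = b - a^T x = 14.0
  y^{k+1} = 2.8 + 0.1*14.0 = 4.2
Step 4: y^k = 4.2, reduced costs: (3.8, -3.8)
  x^k = (0.0, 7.0), subgradient = b - a^T x = -14.0
  y^{k+1} = 4.2 + 0.1*-14.0 = 2.8
Dual objective at y_4 = 2.8: reduced costs (5.2, 1.8), box minimizer x = (0.0, 0.0)
g(y_4) = b*y + (c1 - a1*y)*x1 + (c2 - a2*y)*x2 = 14*2.8 + 5.2*0.0 + 1.8*0.0 = 39.2 + 0.0 + 0.0 = 39.2


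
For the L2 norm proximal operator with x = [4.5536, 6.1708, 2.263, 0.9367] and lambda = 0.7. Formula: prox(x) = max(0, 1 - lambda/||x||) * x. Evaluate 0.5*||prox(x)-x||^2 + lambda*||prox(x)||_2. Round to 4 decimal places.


Step 1: Compute ||x||.
||x|| = 8.0506
Step 2: Compute scaling factor.
scale = max(0, 1 - 0.7/8.0506) = 0.9131
Step 3: prox(x) = [4.1577, 5.6343, 2.0662, 0.8553]
||prox(x)|| = 7.3506
Step 4: Proximal objective.
0.5*||prox-x||^2 = 0.245
lambda*||prox|| = 5.1454
Total = 5.3904


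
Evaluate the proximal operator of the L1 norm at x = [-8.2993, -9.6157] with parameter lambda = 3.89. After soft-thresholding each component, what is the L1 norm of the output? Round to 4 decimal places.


Soft-thresholding with lambda = 3.89:
prox(-8.2993) = sign(-8.2993)*max(|-8.2993| - 3.89, 0) = -4.4093
prox(-9.6157) = sign(-9.6157)*max(|-9.6157| - 3.89, 0) = -5.7257
prox(x) = [-4.4093, -5.7257]
||prox(x)||_1 = 4.4093 + 5.7257 = 10.135


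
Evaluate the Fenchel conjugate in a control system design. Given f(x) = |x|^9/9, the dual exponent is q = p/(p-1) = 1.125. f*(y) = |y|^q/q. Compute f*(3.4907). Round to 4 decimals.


The conjugate exponent q satisfies 1/p + 1/q = 1.
p = 9, so q = 9/(9 - 1) = 1.125
|y|^q = 3.4907^1.125 = 4.0811
f*(3.4907) = 4.0811 / 1.125 = 3.6276


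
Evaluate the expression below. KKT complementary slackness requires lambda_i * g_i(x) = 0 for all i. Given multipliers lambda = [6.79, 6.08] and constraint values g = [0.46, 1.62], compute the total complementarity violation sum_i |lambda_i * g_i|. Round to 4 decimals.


KKT complementary slackness check:
lambda_1 * g_1 = 6.79 * 0.46 = 3.1234
lambda_2 * g_2 = 6.08 * 1.62 = 9.8496
Total violation = 3.1234 + 9.8496 = 12.973


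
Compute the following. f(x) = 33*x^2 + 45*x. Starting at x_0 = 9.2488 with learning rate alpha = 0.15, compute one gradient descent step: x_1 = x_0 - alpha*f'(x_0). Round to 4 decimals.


We compute the gradient at x_0 and apply the update.
f'(x) = 66*x + 45
f'(9.2488) = 66*9.2488 + 45 = 655.4208
x_1 = 9.2488 - 0.15*655.4208 = -89.0643


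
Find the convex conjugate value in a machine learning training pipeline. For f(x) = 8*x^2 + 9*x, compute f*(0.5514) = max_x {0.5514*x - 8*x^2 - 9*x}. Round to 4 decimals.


f*(y) = sup_x {y*x - a*x^2 - b*x} = sup_x {(y-b)*x - a*x^2}
FOC: (y - b) - 2a*x = 0 => x* = (y - b)/(2a)
x* = (0.5514 - 9)/(2*8) = -0.528
f*(0.5514) = (y-b)^2/(4a) = (0.5514 - 9)^2/(4*8)
= 71.3788/32 = 2.2306


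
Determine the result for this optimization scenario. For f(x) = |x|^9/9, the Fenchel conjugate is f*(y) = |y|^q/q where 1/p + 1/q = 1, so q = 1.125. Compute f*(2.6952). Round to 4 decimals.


The conjugate exponent q satisfies 1/p + 1/q = 1.
p = 9, so q = 9/(9 - 1) = 1.125
|y|^q = 2.6952^1.125 = 3.0508
f*(2.6952) = 3.0508 / 1.125 = 2.7118


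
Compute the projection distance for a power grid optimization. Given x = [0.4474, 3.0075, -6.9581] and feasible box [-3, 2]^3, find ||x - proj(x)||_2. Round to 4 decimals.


Project each component onto [-3, 2].
clip(0.4474) = 0.4474, clip(3.0075) = 2.0, clip(-6.9581) = -3.0
Projection = [0.4474, 2.0, -3.0]
Squared diffs: [0.0, 1.0151, 15.6666]
Distance = sqrt(16.6817) = 4.0843


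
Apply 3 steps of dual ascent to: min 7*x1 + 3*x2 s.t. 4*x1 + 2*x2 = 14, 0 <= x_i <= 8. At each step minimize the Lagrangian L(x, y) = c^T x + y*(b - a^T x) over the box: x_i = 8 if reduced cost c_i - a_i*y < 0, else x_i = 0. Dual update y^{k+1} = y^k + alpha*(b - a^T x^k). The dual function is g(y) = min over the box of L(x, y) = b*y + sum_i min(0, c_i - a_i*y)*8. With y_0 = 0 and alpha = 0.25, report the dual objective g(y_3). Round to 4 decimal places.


Dual ascent for LP: min 7*x1 + 3*x2, 4*x1 + 2*x2 = 14, 0 <= x_i <= 8
Step 1: y^k = 0.0, reduced costs: (7.0, 3.0)
  x^k = (0.0, 0.0), subgradient = b - a^T x = 14.0
  y^{k+1} = 0.0 + 0.25*14.0 = 3.5
Step 2: y^k = 3.5, reduced costs: (-7.0, -4.0)
  x^k = (8.0, 8.0), subgradient = b - a^T x = -34.0
  y^{k+1} = 3.5 + 0.25*-34.0 = -5.0
Step 3: y^k = -5.0, reduced costs: (27.0, 13.0)
  x^k = (0.0, 0.0), subgradient = b - a^T x = 14.0
  y^{k+1} = -5.0 + 0.25*14.0 = -1.5
Dual objective at y_3 = -1.5: reduced costs (13.0, 6.0), box minimizer x = (0.0, 0.0)
g(y_3) = b*y + (c1 - a1*y)*x1 + (c2 - a2*y)*x2 = 14*(-1.5) + 13.0*0.0 + 6.0*0.0 = -21.0 + 0.0 + 0.0 = -21.0


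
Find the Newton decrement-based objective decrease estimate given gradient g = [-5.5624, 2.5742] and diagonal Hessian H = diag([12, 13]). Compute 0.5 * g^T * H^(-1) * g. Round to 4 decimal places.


Step 1: H is diagonal, so H^(-1) * g = [-0.4635, 0.198].
Step 2: g^T H^(-1) g = sum_i g_i^2 / H_ii
  = (-5.5624)^2/12 + (2.5742)^2/13
  = 2.5784 + 0.5097 = 3.0881
Step 3: Objective decrease = 0.5 * g^T H^(-1) g = 1.544


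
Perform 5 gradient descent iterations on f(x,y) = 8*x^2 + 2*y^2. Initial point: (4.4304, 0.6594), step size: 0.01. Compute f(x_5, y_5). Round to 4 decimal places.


Gradient descent on f(x,y) = 8*x^2 + 2*y^2.
Starting point: (4.4304, 0.6594), alpha = 0.01
Step 1: grad_x = 2*8*4.4304 = 70.8864, grad_y = 2*2*0.6594 = 2.6376
  x_1 = 4.4304 - 0.01*70.8864 = 3.7215
  y_1 = 0.6594 - 0.01*2.6376 = 0.633
Step 2: grad_x = 2*8*3.7215 = 59.5446, grad_y = 2*2*0.633 = 2.5321
  x_2 = 3.7215 - 0.01*59.5446 = 3.1261
  y_2 = 0.633 - 0.01*2.5321 = 0.6077
Step 3: grad_x = 2*8*3.1261 = 50.0174, grad_y = 2*2*0.6077 = 2.4308
  x_3 = 3.1261 - 0.01*50.0174 = 2.6259
  y_3 = 0.6077 - 0.01*2.4308 = 0.5834
Step 4: grad_x = 2*8*2.6259 = 42.0147, grad_y = 2*2*0.5834 = 2.3336
  x_4 = 2.6259 - 0.01*42.0147 = 2.2058
  y_4 = 0.5834 - 0.01*2.3336 = 0.5601
Step 5: grad_x = 2*8*2.2058 = 35.2923, grad_y = 2*2*0.5601 = 2.2402
  x_5 = 2.2058 - 0.01*35.2923 = 1.8528
  y_5 = 0.5601 - 0.01*2.2402 = 0.5377
f(1.8528, 0.5377) = 8*1.8528^2 + 2*0.5377^2 = 28.0425


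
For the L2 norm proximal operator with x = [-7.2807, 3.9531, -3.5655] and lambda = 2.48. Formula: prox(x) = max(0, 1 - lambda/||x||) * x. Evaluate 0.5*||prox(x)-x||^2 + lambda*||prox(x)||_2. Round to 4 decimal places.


Step 1: Compute ||x||.
||x|| = 9.0193
Step 2: Compute scaling factor.
scale = max(0, 1 - 2.48/9.0193) = 0.725
Step 3: prox(x) = [-5.2788, 2.8661, -2.5851]
||prox(x)|| = 6.5393
Step 4: Proximal objective.
0.5*||prox-x||^2 = 3.0752
lambda*||prox|| = 16.2175
Total = 19.2927


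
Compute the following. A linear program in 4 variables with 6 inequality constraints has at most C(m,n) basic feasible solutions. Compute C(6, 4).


Each vertex corresponds to some choice of n active constraints out of m, so the number of vertices is at most C(m, n) = m! / (n!(m-n)!).
m = 6, n = 4
Numerator: 6 * 5 * 4 * 3
Denominator: 4! = 24
C(6, 4) = 15


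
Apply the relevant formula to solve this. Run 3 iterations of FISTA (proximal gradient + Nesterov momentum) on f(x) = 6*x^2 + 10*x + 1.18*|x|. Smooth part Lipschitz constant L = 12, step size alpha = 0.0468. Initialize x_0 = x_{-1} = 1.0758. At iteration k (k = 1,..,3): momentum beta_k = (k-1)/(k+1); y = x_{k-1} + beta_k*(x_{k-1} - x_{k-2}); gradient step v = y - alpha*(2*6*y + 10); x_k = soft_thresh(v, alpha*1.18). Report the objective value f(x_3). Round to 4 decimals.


FISTA on f(x) = 6*x^2 + 10*x + 1.18*|x|
L = 12, alpha = 0.0468
Iteration 1: beta = 0.0, y = 1.0758 + 0.0*(1.0758 - 1.0758) = 1.0758
  grad(y) = 22.9096, v = y - alpha*grad = 0.0036
  prox(v) = soft_thresh(0.0036, 0.0552) = 0.0
Iteration 2: beta = 0.3333, y = 0.0 + 0.3333*(0.0 - 1.0758) = -0.3586
  grad(y) = 5.6968, v = y - alpha*grad = -0.6252
  prox(v) = soft_thresh(-0.6252, 0.0552) = -0.57
Iteration 3: beta = 0.5, y = -0.57 + 0.5*(-0.57 - 0.0) = -0.855
  grad(y) = -0.2598, v = y - alpha*grad = -0.8428
  prox(v) = soft_thresh(-0.8428, 0.0552) = -0.7876
f(x_3) = 6*(-0.7876)^2 + 10*(-0.7876) + 1.18*|-0.7876| = -3.2248


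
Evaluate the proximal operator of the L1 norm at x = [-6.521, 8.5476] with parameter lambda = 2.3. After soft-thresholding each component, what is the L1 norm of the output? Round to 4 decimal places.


Soft-thresholding with lambda = 2.3:
prox(-6.521) = sign(-6.521)*max(|-6.521| - 2.3, 0) = -4.221
prox(8.5476) = sign(8.5476)*max(|8.5476| - 2.3, 0) = 6.2476
prox(x) = [-4.221, 6.2476]
||prox(x)||_1 = 4.221 + 6.2476 = 10.4686


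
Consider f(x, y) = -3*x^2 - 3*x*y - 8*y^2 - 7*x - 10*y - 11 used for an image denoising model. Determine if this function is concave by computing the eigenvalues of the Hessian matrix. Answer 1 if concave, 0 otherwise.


The Hessian of f(x,y) = -3*x^2 - 3*x*y - 8*y^2 - 7*x - 10*y - 11 is:
H = [[-6, -3], [-3, -16]]
Trace = -6 - 16 = -22
Determinant = -6*-16 - (-3)^2 = 87
Discriminant = (-22)^2 - 4*87 = 136.0
Eigenvalues: lambda_1 = -16.831, lambda_2 = -5.169
The function is concave.

1


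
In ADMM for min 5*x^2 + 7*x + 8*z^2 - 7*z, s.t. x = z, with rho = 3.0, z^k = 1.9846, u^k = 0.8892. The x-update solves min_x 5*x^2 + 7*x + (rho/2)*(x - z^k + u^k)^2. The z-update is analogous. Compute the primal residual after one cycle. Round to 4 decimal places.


ADMM iteration with rho = 3.0, z^k = 1.9846, u^k = 0.8892
Step 1: x-update.
Minimize 5*x^2 + 7*x + (3.0/2)*(x - 1.9846 + 0.8892)^2
FOC: (2*5 + 3.0)*x = -7 + 3.0*(1.9846 - 0.8892)
x^{k+1} = -0.2857
Step 2: z-update.
Minimize 8*z^2 - 7*z + (3.0/2)*(-0.2857 - z + 0.8892)^2
FOC: (2*8 + 3.0)*z = 7 + 3.0*(-0.2857 + 0.8892)
z^{k+1} = 0.4637
Step 3: u-update.
u^{k+1} = 0.8892 - 0.2857 - 0.4637 = 0.1398
Step 4: Primal residual = |-0.2857 - 0.4637| = 0.7494


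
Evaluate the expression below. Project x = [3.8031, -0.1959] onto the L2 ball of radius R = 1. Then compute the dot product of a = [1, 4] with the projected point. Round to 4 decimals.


Step 1: Compute ||x|| (intermediates to 6 decimals).
||x|| = sqrt(3.8031^2 + (-0.1959)^2) = 3.808142
Step 2: Project.
Since ||x|| > R, scale = R/||x|| = 1/3.808142 = 0.262595, proj(x) = scale * x
proj(x) = [0.998675, -0.051442]
Step 3: Dot product.
a^T * proj(x) = 1*0.998675 + 4*(-0.051442) = 0.7929


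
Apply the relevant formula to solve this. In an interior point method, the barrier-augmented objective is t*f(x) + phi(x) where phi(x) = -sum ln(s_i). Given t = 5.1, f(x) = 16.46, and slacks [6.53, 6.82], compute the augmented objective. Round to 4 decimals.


Step 1: Compute log-barrier.
ln values: [1.8764, 1.9199]
phi = -(1.8764 + 1.9199) = -3.7963
Step 2: Compute augmented objective.
t*f(x) = 5.1*16.46 = 83.946
Total = 83.946 - 3.7963 = 80.1497


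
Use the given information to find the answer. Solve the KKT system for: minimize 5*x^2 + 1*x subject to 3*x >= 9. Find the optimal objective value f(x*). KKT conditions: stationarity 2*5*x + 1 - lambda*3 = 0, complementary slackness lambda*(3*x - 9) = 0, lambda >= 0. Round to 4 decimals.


Step 1: Try lambda = 0 (constraint inactive).
x_unc = -1/(2*5) = -0.1
Check: 3*-0.1 = -0.3 < 9 -- violated!
Step 2: Constraint must be active: 3*x = 9
x* = 9/3 = 3.0
lambda = (2*5*3.0 + 1)/3 = 10.3333
Step 3: Compute optimal value.
f(x*) = 5*3.0^2 + 1*3.0 = 48.0


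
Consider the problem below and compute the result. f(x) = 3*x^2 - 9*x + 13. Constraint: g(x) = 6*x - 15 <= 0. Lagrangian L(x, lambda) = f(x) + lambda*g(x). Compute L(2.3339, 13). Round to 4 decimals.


Step 1: Evaluate f(x).
f(2.3339) = 3*2.3339^2 - 9*2.3339 + 13 = 8.3362
Step 2: Evaluate g(x).
g(2.3339) = 6*2.3339 - 15 = -0.9966
Step 3: Compute Lagrangian.
L = 8.3362 + 13*-0.9966 = -4.6196


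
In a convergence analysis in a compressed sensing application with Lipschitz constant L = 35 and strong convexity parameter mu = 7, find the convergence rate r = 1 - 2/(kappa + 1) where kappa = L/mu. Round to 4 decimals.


Step 1: Compute the condition number.
kappa = L/mu = 35/7 = 5.0
Step 2: Compute the convergence rate.
r = 1 - 2/(kappa + 1) = 1 - 2*mu/(L + mu) = (L - mu)/(L + mu) = 28/42 = 0.6667


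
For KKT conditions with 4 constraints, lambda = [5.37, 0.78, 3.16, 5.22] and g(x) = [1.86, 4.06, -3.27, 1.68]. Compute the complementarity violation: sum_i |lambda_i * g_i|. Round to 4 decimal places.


KKT complementary slackness check:
lambda_1 * g_1 = 5.37 * 1.86 = 9.9882
lambda_2 * g_2 = 0.78 * 4.06 = 3.1668
lambda_3 * g_3 = 3.16 * -3.27 = -10.3332
lambda_4 * g_4 = 5.22 * 1.68 = 8.7696
Total violation = 9.9882 + 3.1668 + 10.3332 + 8.7696 = 32.2578


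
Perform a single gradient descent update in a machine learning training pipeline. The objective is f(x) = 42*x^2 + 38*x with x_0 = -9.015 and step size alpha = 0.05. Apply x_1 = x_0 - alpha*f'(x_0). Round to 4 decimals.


We compute the gradient at x_0 and apply the update.
f'(x) = 84*x + 38
f'(-9.015) = 84*-9.015 + 38 = -719.26
x_1 = -9.015 - 0.05*-719.26 = 26.948


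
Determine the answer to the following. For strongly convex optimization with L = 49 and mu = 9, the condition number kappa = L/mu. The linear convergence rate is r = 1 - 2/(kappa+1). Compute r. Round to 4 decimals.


Step 1: Compute the condition number.
kappa = L/mu = 49/9 = 5.4444
Step 2: Compute the convergence rate.
r = 1 - 2/(kappa + 1) = 1 - 2*mu/(L + mu) = (L - mu)/(L + mu) = 40/58 = 0.6897


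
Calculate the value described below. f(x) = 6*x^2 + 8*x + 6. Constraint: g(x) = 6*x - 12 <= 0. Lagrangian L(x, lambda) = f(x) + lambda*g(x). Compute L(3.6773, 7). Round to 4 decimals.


Step 1: Evaluate f(x).
f(3.6773) = 6*3.6773^2 + 8*3.6773 + 6 = 116.5536
Step 2: Evaluate g(x).
g(3.6773) = 6*3.6773 - 12 = 10.0638
Step 3: Compute Lagrangian.
L = 116.5536 + 7*10.0638 = 187.0002


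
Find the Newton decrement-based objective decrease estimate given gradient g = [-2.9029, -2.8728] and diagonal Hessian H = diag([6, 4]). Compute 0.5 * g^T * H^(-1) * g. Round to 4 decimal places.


Step 1: H is diagonal, so H^(-1) * g = [-0.4838, -0.7182].
Step 2: g^T H^(-1) g = sum_i g_i^2 / H_ii
  = (-2.9029)^2/6 + (-2.8728)^2/4
  = 1.4045 + 2.0632 = 3.4677
Step 3: Objective decrease = 0.5 * g^T H^(-1) g = 1.7339


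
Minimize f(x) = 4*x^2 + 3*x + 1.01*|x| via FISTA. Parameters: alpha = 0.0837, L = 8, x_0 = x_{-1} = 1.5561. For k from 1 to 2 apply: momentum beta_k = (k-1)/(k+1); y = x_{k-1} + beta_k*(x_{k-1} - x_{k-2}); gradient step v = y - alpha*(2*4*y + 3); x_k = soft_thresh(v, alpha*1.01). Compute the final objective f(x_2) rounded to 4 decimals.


FISTA on f(x) = 4*x^2 + 3*x + 1.01*|x|
L = 8, alpha = 0.0837
Iteration 1: beta = 0.0, y = 1.5561 + 0.0*(1.5561 - 1.5561) = 1.5561
  grad(y) = 15.4488, v = y - alpha*grad = 0.263
  prox(v) = soft_thresh(0.263, 0.0845) = 0.1785
Iteration 2: beta = 0.3333, y = 0.1785 + 0.3333*(0.1785 - 1.5561) = -0.2807
  grad(y) = 0.7544, v = y - alpha*grad = -0.3438
  prox(v) = soft_thresh(-0.3438, 0.0845) = -0.2593
f(x_2) = 4*(-0.2593)^2 + 3*(-0.2593) + 1.01*|-0.2593| = -0.2471


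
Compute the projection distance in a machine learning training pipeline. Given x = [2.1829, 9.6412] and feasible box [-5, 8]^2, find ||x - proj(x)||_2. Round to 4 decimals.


Project each component onto [-5, 8].
clip(2.1829) = 2.1829, clip(9.6412) = 8.0
Projection = [2.1829, 8.0]
Squared diffs: [0.0, 2.6935]
Distance = sqrt(2.6935) = 1.6412


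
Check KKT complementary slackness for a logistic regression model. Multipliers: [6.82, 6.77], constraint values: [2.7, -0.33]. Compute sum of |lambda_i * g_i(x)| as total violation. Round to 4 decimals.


KKT complementary slackness check:
lambda_1 * g_1 = 6.82 * 2.7 = 18.414
lambda_2 * g_2 = 6.77 * -0.33 = -2.2341
Total violation = 18.414 + 2.2341 = 20.6481


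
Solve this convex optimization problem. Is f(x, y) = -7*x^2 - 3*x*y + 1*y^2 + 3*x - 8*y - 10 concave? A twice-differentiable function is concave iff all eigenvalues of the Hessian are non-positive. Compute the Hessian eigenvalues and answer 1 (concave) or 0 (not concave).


The Hessian of f(x,y) = -7*x^2 - 3*x*y + 1*y^2 + 3*x - 8*y - 10 is:
H = [[-14, -3], [-3, 2]]
Trace = -14 + 2 = -12
Determinant = -14*2 - (-3)^2 = -37
Discriminant = (-12)^2 - 4*-37 = 292.0
Eigenvalues: lambda_1 = -14.544, lambda_2 = 2.544
The function is not concave.

0


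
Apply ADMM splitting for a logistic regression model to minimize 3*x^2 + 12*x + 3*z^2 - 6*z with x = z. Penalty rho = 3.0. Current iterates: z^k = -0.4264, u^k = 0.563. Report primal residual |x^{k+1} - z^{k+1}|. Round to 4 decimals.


ADMM iteration with rho = 3.0, z^k = -0.4264, u^k = 0.563
Step 1: x-update.
Minimize 3*x^2 + 12*x + (3.0/2)*(x + 0.4264 + 0.563)^2
FOC: (2*3 + 3.0)*x = -12 + 3.0*(-0.4264 - 0.563)
x^{k+1} = -1.6631
Step 2: z-update.
Minimize 3*z^2 - 6*z + (3.0/2)*(-1.6631 - z + 0.563)^2
FOC: (2*3 + 3.0)*z = 6 + 3.0*(-1.6631 + 0.563)
z^{k+1} = 0.3
Step 3: u-update.
u^{k+1} = 0.563 - 1.6631 - 0.3 = -1.4001
Step 4: Primal residual = |-1.6631 - 0.3| = 1.9631


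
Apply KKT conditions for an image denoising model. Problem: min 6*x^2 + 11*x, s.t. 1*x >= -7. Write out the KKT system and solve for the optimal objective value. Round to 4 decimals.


Step 1: Try lambda = 0 (constraint inactive).
Stationarity: 2*6*x + 11 = 0
x* = -11/(2*6) = -11/12 = -0.9167 (rounded; the exact value -11/12 is used below)
Check constraint: 1*-0.9167 = -0.9167 >= -7 -- satisfied.
Step 2: Compute optimal value.
f(x*) = 6*(-11/12)^2 + 11*(-11/12) = -5.0417


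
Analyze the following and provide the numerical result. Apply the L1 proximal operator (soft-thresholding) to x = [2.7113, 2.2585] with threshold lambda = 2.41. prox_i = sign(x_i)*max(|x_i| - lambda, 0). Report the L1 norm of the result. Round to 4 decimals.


Soft-thresholding with lambda = 2.41:
prox(2.7113) = sign(2.7113)*max(|2.7113| - 2.41, 0) = 0.3013
prox(2.2585) = sign(2.2585)*max(|2.2585| - 2.41, 0) = 0.0
prox(x) = [0.3013, 0.0]
||prox(x)||_1 = 0.3013 + 0.0 = 0.3013


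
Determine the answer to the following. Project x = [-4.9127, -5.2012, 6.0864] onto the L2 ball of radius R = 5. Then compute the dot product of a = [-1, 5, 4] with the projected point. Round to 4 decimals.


Step 1: Compute ||x|| (intermediates to 6 decimals).
||x|| = sqrt((-4.9127)^2 + (-5.2012)^2 + 6.0864^2) = 9.393155
Step 2: Project.
Since ||x|| > R, scale = R/||x|| = 5/9.393155 = 0.532303, proj(x) = scale * x
proj(x) = [-2.615045, -2.768614, 3.239809]
Step 3: Dot product.
a^T * proj(x) = -1*(-2.615045) + 5*(-2.768614) + 4*3.239809 = 1.7312


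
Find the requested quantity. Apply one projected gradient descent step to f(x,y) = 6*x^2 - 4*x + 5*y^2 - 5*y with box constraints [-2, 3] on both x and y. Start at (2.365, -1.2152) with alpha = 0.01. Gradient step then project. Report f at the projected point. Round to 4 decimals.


Step 1: Compute gradient at (2.365, -1.2152).
grad_x = 2*6*2.365 - 4 = 24.38
grad_y = 2*5*-1.2152 - 5 = -17.152
Step 2: Gradient step.
x_raw = 2.365 - 0.01*24.38 = 2.1212
y_raw = -1.2152 - 0.01*-17.152 = -1.0437
Step 3: Project onto [-2, 3].
x_proj = clip(2.1212) = 2.1212
y_proj = clip(-1.0437) = -1.0437
Step 4: Evaluate f.
f(2.1212, -1.0437) = 29.1769


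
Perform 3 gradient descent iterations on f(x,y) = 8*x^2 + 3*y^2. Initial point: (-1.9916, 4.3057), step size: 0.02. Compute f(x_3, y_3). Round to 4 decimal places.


Gradient descent on f(x,y) = 8*x^2 + 3*y^2.
Starting point: (-1.9916, 4.3057), alpha = 0.02
Step 1: grad_x = 2*8*-1.9916 = -31.8656, grad_y = 2*3*4.3057 = 25.8342
  x_1 = -1.9916 - 0.02*-31.8656 = -1.3543
  y_1 = 4.3057 - 0.02*25.8342 = 3.789
Step 2: grad_x = 2*8*-1.3543 = -21.6686, grad_y = 2*3*3.789 = 22.7341
  x_2 = -1.3543 - 0.02*-21.6686 = -0.9209
  y_2 = 3.789 - 0.02*22.7341 = 3.3343
Step 3: grad_x = 2*8*-0.9209 = -14.7347, grad_y = 2*3*3.3343 = 20.006
  x_3 = -0.9209 - 0.02*-14.7347 = -0.6262
  y_3 = 3.3343 - 0.02*20.006 = 2.9342
f(-0.6262, 2.9342) = 8*(-0.6262)^2 + 3*2.9342^2 = 28.9661


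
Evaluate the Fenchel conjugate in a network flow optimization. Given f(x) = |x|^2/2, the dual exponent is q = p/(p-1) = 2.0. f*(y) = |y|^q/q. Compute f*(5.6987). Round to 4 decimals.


The conjugate exponent q satisfies 1/p + 1/q = 1.
p = 2, so q = 2/(2 - 1) = 2.0
|y|^q = 5.6987^2.0 = 32.4752
f*(5.6987) = 32.4752 / 2.0 = 16.2376


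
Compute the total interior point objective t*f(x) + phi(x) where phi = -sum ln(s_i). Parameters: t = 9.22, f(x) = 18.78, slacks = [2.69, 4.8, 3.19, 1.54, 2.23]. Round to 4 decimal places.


Step 1: Compute log-barrier.
ln values: [0.9895, 1.5686, 1.16, 0.4318, 0.802]
phi = -(0.9895 + 1.5686 + 1.16 + 0.4318 + 0.802) = -4.952
Step 2: Compute augmented objective.
t*f(x) = 9.22*18.78 = 173.1516
Total = 173.1516 - 4.952 = 168.1996


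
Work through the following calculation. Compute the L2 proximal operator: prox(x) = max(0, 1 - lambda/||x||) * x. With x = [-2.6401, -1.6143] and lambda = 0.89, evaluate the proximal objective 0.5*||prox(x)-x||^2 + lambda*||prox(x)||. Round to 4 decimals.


Step 1: Compute ||x||.
||x|| = 3.0945
Step 2: Compute scaling factor.
scale = max(0, 1 - 0.89/3.0945) = 0.7124
Step 3: prox(x) = [-1.8808, -1.15]
||prox(x)|| = 2.2045
Step 4: Proximal objective.
0.5*||prox-x||^2 = 0.3961
lambda*||prox|| = 1.962
Total = 2.3581


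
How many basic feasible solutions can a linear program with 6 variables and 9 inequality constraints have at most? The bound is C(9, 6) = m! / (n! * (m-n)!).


Each vertex corresponds to some choice of n active constraints out of m, so the number of vertices is at most C(m, n) = m! / (n!(m-n)!).
m = 9, n = 6
Numerator: 9 * 8 * 7 * 6 * 5 * 4
Denominator: 6! = 720
C(9, 6) = 84


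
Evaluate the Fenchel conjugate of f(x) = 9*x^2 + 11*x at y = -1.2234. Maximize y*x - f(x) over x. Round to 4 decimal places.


f*(y) = sup_x {y*x - a*x^2 - b*x} = sup_x {(y-b)*x - a*x^2}
FOC: (y - b) - 2a*x = 0 => x* = (y - b)/(2a)
x* = (-1.2234 - 11)/(2*9) = -0.6791
f*(-1.2234) = (y-b)^2/(4a) = (-1.2234 - 11)^2/(4*9)
= 149.4115/36 = 4.1503


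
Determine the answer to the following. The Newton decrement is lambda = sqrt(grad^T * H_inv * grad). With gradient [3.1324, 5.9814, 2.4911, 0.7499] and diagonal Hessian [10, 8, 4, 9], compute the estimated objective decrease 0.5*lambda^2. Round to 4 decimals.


Step 1: H is diagonal, so H^(-1) * g = [0.3132, 0.7477, 0.6228, 0.0833].
Step 2: g^T H^(-1) g = sum_i g_i^2 / H_ii
  = (3.1324)^2/10 + (5.9814)^2/8 + (2.4911)^2/4 + (0.7499)^2/9
  = 0.9812 + 4.4721 + 1.5514 + 0.0625 = 7.0672
Step 3: Objective decrease = 0.5 * g^T H^(-1) g = 3.5336


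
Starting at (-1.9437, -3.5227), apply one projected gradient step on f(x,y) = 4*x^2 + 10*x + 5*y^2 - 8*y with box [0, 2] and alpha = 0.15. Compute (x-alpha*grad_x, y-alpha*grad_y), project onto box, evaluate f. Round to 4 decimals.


Step 1: Compute gradient at (-1.9437, -3.5227).
grad_x = 2*4*-1.9437 + 10 = -5.5496
grad_y = 2*5*-3.5227 - 8 = -43.227
Step 2: Gradient step.
x_raw = -1.9437 - 0.15*-5.5496 = -1.1113
y_raw = -3.5227 - 0.15*-43.227 = 2.9614
Step 3: Project onto [0, 2].
x_proj = clip(-1.1113) = 0.0
y_proj = clip(2.9614) = 2.0
Step 4: Evaluate f.
f(0.0, 2.0) = 4.0


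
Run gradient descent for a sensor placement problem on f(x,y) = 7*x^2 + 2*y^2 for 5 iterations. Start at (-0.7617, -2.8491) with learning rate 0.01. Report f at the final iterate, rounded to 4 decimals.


Gradient descent on f(x,y) = 7*x^2 + 2*y^2.
Starting point: (-0.7617, -2.8491), alpha = 0.01
Step 1: grad_x = 2*7*-0.7617 = -10.6638, grad_y = 2*2*-2.8491 = -11.3964
  x_1 = -0.7617 - 0.01*-10.6638 = -0.6551
  y_1 = -2.8491 - 0.01*-11.3964 = -2.7351
Step 2: grad_x = 2*7*-0.6551 = -9.1709, grad_y = 2*2*-2.7351 = -10.9405
  x_2 = -0.6551 - 0.01*-9.1709 = -0.5634
  y_2 = -2.7351 - 0.01*-10.9405 = -2.6257
Step 3: grad_x = 2*7*-0.5634 = -7.8869, grad_y = 2*2*-2.6257 = -10.5029
  x_3 = -0.5634 - 0.01*-7.8869 = -0.4845
  y_3 = -2.6257 - 0.01*-10.5029 = -2.5207
Step 4: grad_x = 2*7*-0.4845 = -6.7828, grad_y = 2*2*-2.5207 = -10.0828
  x_4 = -0.4845 - 0.01*-6.7828 = -0.4167
  y_4 = -2.5207 - 0.01*-10.0828 = -2.4199
Step 5: grad_x = 2*7*-0.4167 = -5.8332, grad_y = 2*2*-2.4199 = -9.6795
  x_5 = -0.4167 - 0.01*-5.8332 = -0.3583
  y_5 = -2.4199 - 0.01*-9.6795 = -2.3231
f(-0.3583, -2.3231) = 7*(-0.3583)^2 + 2*(-2.3231)^2 = 11.6922


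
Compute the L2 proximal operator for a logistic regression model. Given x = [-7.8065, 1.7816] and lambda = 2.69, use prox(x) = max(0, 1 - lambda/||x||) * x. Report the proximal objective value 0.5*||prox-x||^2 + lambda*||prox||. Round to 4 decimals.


Step 1: Compute ||x||.
||x|| = 8.0072
Step 2: Compute scaling factor.
scale = max(0, 1 - 2.69/8.0072) = 0.6641
Step 3: prox(x) = [-5.1839, 1.1831]
||prox(x)|| = 5.3172
Step 4: Proximal objective.
0.5*||prox-x||^2 = 3.6181
lambda*||prox|| = 14.3033
Total = 17.9214


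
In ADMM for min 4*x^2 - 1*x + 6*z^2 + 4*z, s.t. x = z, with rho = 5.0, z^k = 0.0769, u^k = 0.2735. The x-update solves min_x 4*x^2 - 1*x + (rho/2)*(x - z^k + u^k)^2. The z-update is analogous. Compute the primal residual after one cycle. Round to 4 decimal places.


ADMM iteration with rho = 5.0, z^k = 0.0769, u^k = 0.2735
Step 1: x-update.
Minimize 4*x^2 - 1*x + (5.0/2)*(x - 0.0769 + 0.2735)^2
FOC: (2*4 + 5.0)*x = 1 + 5.0*(0.0769 - 0.2735)
x^{k+1} = 0.0013
Step 2: z-update.
Minimize 6*z^2 + 4*z + (5.0/2)*(0.0013 - z + 0.2735)^2
FOC: (2*6 + 5.0)*z = -4 + 5.0*(0.0013 + 0.2735)
z^{k+1} = -0.1545
Step 3: u-update.
u^{k+1} = 0.2735 + 0.0013 + 0.1545 = 0.4293
Step 4: Primal residual = |0.0013 + 0.1545| = 0.1558


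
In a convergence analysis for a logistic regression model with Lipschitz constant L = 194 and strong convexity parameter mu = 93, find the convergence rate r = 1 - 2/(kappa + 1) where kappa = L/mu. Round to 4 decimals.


Step 1: Compute the condition number.
kappa = L/mu = 194/93 = 2.086
Step 2: Compute the convergence rate.
r = 1 - 2/(kappa + 1) = 1 - 2*mu/(L + mu) = (L - mu)/(L + mu) = 101/287 = 0.3519


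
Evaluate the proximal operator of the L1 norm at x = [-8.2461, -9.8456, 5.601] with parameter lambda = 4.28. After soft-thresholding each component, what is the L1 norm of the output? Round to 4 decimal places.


Soft-thresholding with lambda = 4.28:
prox(-8.2461) = sign(-8.2461)*max(|-8.2461| - 4.28, 0) = -3.9661
prox(-9.8456) = sign(-9.8456)*max(|-9.8456| - 4.28, 0) = -5.5656
prox(5.601) = sign(5.601)*max(|5.601| - 4.28, 0) = 1.321
prox(x) = [-3.9661, -5.5656, 1.321]
||prox(x)||_1 = 3.9661 + 5.5656 + 1.321 = 10.8527


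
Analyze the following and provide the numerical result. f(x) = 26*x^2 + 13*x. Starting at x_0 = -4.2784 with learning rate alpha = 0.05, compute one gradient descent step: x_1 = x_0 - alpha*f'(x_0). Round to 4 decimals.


We compute the gradient at x_0 and apply the update.
f'(x) = 52*x + 13
f'(-4.2784) = 52*-4.2784 + 13 = -209.4768
x_1 = -4.2784 - 0.05*-209.4768 = 6.1954


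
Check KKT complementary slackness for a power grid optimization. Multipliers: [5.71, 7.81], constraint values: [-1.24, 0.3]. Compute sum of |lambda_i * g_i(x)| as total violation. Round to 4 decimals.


KKT complementary slackness check:
lambda_1 * g_1 = 5.71 * -1.24 = -7.0804
lambda_2 * g_2 = 7.81 * 0.3 = 2.343
Total violation = 7.0804 + 2.343 = 9.4234


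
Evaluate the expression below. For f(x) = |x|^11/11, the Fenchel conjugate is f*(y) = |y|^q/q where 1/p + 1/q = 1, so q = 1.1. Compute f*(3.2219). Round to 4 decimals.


The conjugate exponent q satisfies 1/p + 1/q = 1.
p = 11, so q = 11/(11 - 1) = 1.1
|y|^q = 3.2219^1.1 = 3.6218
f*(3.2219) = 3.6218 / 1.1 = 3.2925


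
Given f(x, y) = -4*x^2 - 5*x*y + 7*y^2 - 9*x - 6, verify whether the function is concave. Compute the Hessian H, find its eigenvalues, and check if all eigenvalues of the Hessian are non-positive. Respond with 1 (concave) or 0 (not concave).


The Hessian of f(x,y) = -4*x^2 - 5*x*y + 7*y^2 - 9*x - 6 is:
H = [[-8, -5], [-5, 14]]
Trace = -8 + 14 = 6
Determinant = -8*14 - (-5)^2 = -137
Discriminant = (6)^2 - 4*-137 = 584.0
Eigenvalues: lambda_1 = -9.083, lambda_2 = 15.083
The function is not concave.

0


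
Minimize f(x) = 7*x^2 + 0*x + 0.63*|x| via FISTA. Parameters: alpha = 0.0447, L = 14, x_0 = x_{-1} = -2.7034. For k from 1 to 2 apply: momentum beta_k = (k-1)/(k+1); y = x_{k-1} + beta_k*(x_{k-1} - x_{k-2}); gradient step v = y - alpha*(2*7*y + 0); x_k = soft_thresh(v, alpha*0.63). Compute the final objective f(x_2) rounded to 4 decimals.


FISTA on f(x) = 7*x^2 + 0*x + 0.63*|x|
L = 14, alpha = 0.0447
Iteration 1: beta = 0.0, y = -2.7034 + 0.0*(-2.7034 + 2.7034) = -2.7034
  grad(y) = -37.8476, v = y - alpha*grad = -1.0116
  prox(v) = soft_thresh(-1.0116, 0.0282) = -0.9835
Iteration 2: beta = 0.3333, y = -0.9835 + 0.3333*(-0.9835 + 2.7034) = -0.4101
  grad(y) = -5.7419, v = y - alpha*grad = -0.1535
  prox(v) = soft_thresh(-0.1535, 0.0282) = -0.1253
f(x_2) = 7*(-0.1253)^2 + 0*(-0.1253) + 0.63*|-0.1253| = 0.1889


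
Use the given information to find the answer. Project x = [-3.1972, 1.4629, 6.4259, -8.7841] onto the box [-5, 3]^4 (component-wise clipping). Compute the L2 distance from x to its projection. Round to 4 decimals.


Project each component onto [-5, 3].
clip(-3.1972) = -3.1972, clip(1.4629) = 1.4629, clip(6.4259) = 3.0, clip(-8.7841) = -5.0
Projection = [-3.1972, 1.4629, 3.0, -5.0]
Squared diffs: [0.0, 0.0, 11.7368, 14.3194]
Distance = sqrt(26.0562) = 5.1045


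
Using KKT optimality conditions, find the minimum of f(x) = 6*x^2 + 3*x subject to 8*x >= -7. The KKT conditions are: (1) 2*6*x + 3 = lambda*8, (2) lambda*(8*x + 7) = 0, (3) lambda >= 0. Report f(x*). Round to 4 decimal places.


Step 1: Try lambda = 0 (constraint inactive).
Stationarity: 2*6*x + 3 = 0
x* = -3/(2*6) = -0.25
Check constraint: 8*-0.25 = -2.0 >= -7 -- satisfied.
Step 2: Compute optimal value.
f(x*) = 6*(-0.25)^2 + 3*(-0.25) = -0.375


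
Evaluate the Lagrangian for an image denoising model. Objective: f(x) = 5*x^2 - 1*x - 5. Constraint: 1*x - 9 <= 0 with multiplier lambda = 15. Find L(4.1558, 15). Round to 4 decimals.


Step 1: Evaluate f(x).
f(4.1558) = 5*4.1558^2 - 1*4.1558 - 5 = 77.1976
Step 2: Evaluate g(x).
g(4.1558) = 1*4.1558 - 9 = -4.8442
Step 3: Compute Lagrangian.
L = 77.1976 + 15*-4.8442 = 4.5346


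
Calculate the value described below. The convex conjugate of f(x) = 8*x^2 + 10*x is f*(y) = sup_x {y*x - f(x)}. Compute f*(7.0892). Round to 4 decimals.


f*(y) = sup_x {y*x - a*x^2 - b*x} = sup_x {(y-b)*x - a*x^2}
FOC: (y - b) - 2a*x = 0 => x* = (y - b)/(2a)
x* = (7.0892 - 10)/(2*8) = -0.1819
f*(7.0892) = (y-b)^2/(4a) = (7.0892 - 10)^2/(4*8)
= 8.4728/32 = 0.2648


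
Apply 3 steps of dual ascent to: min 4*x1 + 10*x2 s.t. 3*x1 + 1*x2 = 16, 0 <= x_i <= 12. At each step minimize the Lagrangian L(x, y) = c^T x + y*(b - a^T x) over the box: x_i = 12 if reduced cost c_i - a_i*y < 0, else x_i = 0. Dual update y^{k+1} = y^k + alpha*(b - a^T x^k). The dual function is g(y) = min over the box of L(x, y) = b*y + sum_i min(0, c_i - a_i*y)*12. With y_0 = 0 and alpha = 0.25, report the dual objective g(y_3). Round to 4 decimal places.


Dual ascent for LP: min 4*x1 + 10*x2, 3*x1 + 1*x2 = 16, 0 <= x_i <= 12
Step 1: y^k = 0.0, reduced costs: (4.0, 10.0)
  x^k = (0.0, 0.0), subgradient = b - a^T x = 16.0
  y^{k+1} = 0.0 + 0.25*16.0 = 4.0
Step 2: y^k = 4.0, reduced costs: (-8.0, 6.0)
  x^k = (12.0, 0.0), subgradient = b - a^T x = -20.0
  y^{k+1} = 4.0 + 0.25*-20.0 = -1.0
Step 3: y^k = -1.0, reduced costs: (7.0, 11.0)
  x^k = (0.0, 0.0), subgradient = b - a^T x = 16.0
  y^{k+1} = -1.0 + 0.25*16.0 = 3.0
Dual objective at y_3 = 3.0: reduced costs (-5.0, 7.0), box minimizer x = (12.0, 0.0)
g(y_3) = b*y + (c1 - a1*y)*x1 + (c2 - a2*y)*x2 = 16*3.0 + (-5.0)*12.0 + 7.0*0.0 = 48.0 - 60.0 + 0.0 = -12.0


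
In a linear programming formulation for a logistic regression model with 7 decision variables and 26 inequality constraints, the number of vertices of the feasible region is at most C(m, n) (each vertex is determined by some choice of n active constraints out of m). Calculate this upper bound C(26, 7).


Each vertex corresponds to some choice of n active constraints out of m, so the number of vertices is at most C(m, n) = m! / (n!(m-n)!).
m = 26, n = 7
Numerator: 26 * 25 * 24 * 23 * 22 * 21 * 20
Denominator: 7! = 5040
C(26, 7) = 657800


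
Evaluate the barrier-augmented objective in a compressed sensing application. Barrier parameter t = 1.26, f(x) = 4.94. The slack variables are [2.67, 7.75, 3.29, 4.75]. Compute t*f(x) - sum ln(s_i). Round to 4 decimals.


Step 1: Compute log-barrier.
ln values: [0.9821, 2.0477, 1.1909, 1.5581]
phi = -(0.9821 + 2.0477 + 1.1909 + 1.5581) = -5.7788
Step 2: Compute augmented objective.
t*f(x) = 1.26*4.94 = 6.2244
Total = 6.2244 - 5.7788 = 0.4456


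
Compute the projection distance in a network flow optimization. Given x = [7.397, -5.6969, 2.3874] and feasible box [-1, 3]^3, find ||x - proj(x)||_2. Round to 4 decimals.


Project each component onto [-1, 3].
clip(7.397) = 3.0, clip(-5.6969) = -1.0, clip(2.3874) = 2.3874
Projection = [3.0, -1.0, 2.3874]
Squared diffs: [19.3336, 22.0609, 0.0]
Distance = sqrt(41.3945) = 6.4339


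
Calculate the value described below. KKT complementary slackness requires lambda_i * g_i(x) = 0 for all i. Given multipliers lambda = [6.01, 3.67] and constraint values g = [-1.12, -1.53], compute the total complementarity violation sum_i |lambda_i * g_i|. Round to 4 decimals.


KKT complementary slackness check:
lambda_1 * g_1 = 6.01 * -1.12 = -6.7312
lambda_2 * g_2 = 3.67 * -1.53 = -5.6151
Total violation = 6.7312 + 5.6151 = 12.3463


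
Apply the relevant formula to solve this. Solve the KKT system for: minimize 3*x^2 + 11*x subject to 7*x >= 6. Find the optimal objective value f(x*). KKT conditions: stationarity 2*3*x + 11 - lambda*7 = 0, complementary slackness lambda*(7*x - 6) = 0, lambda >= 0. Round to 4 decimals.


Step 1: Try lambda = 0 (constraint inactive).
x_unc = -11/(2*3) = -1.8333
Check: 7*-1.8333 = -12.8331 < 6 -- violated!
Step 2: Constraint must be active: 7*x = 6
x* = 6/7 = 0.8571 (rounded; the exact value 6/7 is used below)
lambda = (2*3*(6/7) + 11)/7 = 2.3061
Step 3: Compute optimal value.
f(x*) = 3*(6/7)^2 + 11*(6/7) = 11.6327


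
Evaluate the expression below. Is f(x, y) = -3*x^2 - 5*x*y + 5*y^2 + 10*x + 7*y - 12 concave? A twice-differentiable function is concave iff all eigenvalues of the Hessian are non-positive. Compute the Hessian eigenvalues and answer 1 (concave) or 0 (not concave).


The Hessian of f(x,y) = -3*x^2 - 5*x*y + 5*y^2 + 10*x + 7*y - 12 is:
H = [[-6, -5], [-5, 10]]
Trace = -6 + 10 = 4
Determinant = -6*10 - (-5)^2 = -85
Discriminant = (4)^2 - 4*-85 = 356.0
Eigenvalues: lambda_1 = -7.434, lambda_2 = 11.434
The function is not concave.

0
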